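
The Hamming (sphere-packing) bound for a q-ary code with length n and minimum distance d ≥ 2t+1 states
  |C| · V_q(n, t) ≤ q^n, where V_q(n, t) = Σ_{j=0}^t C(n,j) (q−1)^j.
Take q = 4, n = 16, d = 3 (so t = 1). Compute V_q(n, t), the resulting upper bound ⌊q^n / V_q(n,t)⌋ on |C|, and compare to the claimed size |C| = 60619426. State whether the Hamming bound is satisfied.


V_q(n, t) = 49, q^n = 4294967296, Hamming bound = 87652393, |C| = 60619426 ≤ bound (satisfied).

Step 1: Compute V_q(n, t) = Σ_{j=0}^1 C(n, j) (q−1)^j.
  j = 0: C(16,0)·(3)^0 = 1·1 = 1.
  j = 1: C(16,1)·(3)^1 = 16·3 = 48.
  V_q(n, t) = 1 + 48 = 49.
Step 2: q^n = 4^16 = 4294967296.
Step 3: Hamming bound ⌊q^n / V_q(n,t)⌋ = ⌊4294967296/49⌋ = 87652393.
Step 4: Compare |C| = 60619426 to 87652393: satisfied.
The claimed |C| lies below the Hamming bound.


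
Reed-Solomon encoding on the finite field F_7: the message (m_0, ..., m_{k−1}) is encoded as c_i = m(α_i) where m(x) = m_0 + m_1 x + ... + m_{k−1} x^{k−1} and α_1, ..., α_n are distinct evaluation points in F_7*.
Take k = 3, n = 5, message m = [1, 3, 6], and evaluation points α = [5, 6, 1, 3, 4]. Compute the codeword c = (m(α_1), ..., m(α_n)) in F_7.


c = [5, 4, 3, 1, 4]

Message polynomial: m(x) = 1 + 3·x + 6·x^2 (mod 7).
For each evaluation point α_i, compute m(α_i) mod 7:
  α_1 = 5: Horner steps 6 → 5 → 5, so m(5) = 5.
  α_2 = 6: Horner steps 6 → 4 → 4, so m(6) = 4.
  α_3 = 1: Horner steps 6 → 2 → 3, so m(1) = 3.
  α_4 = 3: Horner steps 6 → 0 → 1, so m(3) = 1.
  α_5 = 4: Horner steps 6 → 6 → 4, so m(4) = 4.
Codeword c = [5, 4, 3, 1, 4] ∈ F_7^5.


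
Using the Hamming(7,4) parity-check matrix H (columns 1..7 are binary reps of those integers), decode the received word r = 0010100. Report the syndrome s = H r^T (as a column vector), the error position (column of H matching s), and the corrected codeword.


s = (1, 1, 0)^T, error position = 6, corrected codeword c = 0010110

Compute s = H r^T mod 2 one row at a time:
  s_1 = 0 + 1 + 0 + 0 = 1 ≡ 1 (mod 2).
  s_2 = 0 + 1 + 0 + 0 = 1 ≡ 1 (mod 2).
  s_3 = 0 + 1 + 1 + 0 = 2 ≡ 0 (mod 2).
s = (1, 1, 0)^T — this equals column 6 of H (binary 110), so error is at position 6.
Correct: flip bit 6 of r = 0010100 to get c = 0010110.


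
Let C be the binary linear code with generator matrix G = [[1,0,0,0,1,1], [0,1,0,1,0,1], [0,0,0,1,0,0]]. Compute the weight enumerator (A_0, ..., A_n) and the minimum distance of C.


Weight distribution: A_0 = 1, A_1 = 1, A_2 = 1, A_3 = 3, A_4 = 2. Minimum distance d = 1.

Enumerate all 2^3 = 8 messages m ∈ F_2^3.
For each, compute codeword c = mG in F_2^6, then tally its weight.
  m = 000 → c = 000000, weight = 0.
  m = 100 → c = 100011, weight = 3.
  m = 010 → c = 010101, weight = 3.
  m = 110 → c = 110110, weight = 4.
  m = 001 → c = 000100, weight = 1.
  m = 101 → c = 100111, weight = 4.
  m = 011 → c = 010001, weight = 2.
  m = 111 → c = 110010, weight = 3.
Tally weights:
  weight 0: 1 codewords.
  weight 1: 1 codewords.
  weight 2: 1 codewords.
  weight 3: 3 codewords.
  weight 4: 2 codewords.
Minimum distance d = smallest w > 0 with A_w > 0 = 1.
Sanity: Σ A_w = 8 = 2^3 = 8 ✓.


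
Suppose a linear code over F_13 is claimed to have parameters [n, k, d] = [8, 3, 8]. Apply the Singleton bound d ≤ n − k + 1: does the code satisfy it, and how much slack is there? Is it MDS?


Singleton RHS = n − k + 1 = 6, slack = -2, bound violated (no such code; not MDS).

Singleton bound: d ≤ n − k + 1.
Here n = 8, k = 3, so n − k + 1 = 6.
Given d = 8, check d ≤ 6: NO.
Slack = (n − k + 1) − d = -2.
The slack is negative: d = 8 exceeds n − k + 1 = 6 by 2, so the Singleton bound is violated and no linear [8, 3, 8]_13 code can exist. In particular it is not MDS (MDS requires d = n − k + 1 exactly).
Description: the claimed parameters are [8, 3, 8]_13; such a code would be impossible (violates the Singleton bound).


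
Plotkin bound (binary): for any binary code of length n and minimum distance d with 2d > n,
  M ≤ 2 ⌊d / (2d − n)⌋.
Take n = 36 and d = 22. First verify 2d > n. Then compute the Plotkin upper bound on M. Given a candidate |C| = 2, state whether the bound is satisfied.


Plotkin bound M ≤ 4; given |C| = 2 ≤ bound (satisfied).

Check applicability: 2d = 44, n = 36.
2d − n = 8 > 0, so Plotkin applies.
Compute d/(2d−n) = 22/8 ≈ 2.7500.
⌊d/(2d−n)⌋ = 2.
Plotkin bound: M ≤ 2·2 = 4.
Given |C| = 2, check: satisfied.
This |C| is below the Plotkin bound.


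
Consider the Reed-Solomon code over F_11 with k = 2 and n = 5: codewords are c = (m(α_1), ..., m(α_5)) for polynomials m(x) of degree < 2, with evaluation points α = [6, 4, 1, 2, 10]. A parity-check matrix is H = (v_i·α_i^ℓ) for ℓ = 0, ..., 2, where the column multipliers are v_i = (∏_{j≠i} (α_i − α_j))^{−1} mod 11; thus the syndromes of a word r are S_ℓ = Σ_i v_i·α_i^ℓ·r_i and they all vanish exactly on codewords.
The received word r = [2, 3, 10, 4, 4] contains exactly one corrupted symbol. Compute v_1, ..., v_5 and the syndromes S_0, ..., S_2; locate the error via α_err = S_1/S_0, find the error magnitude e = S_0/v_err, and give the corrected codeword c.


S = (4, 7, 4), error at position 5, error magnitude e = 4, c = [2, 3, 10, 4, 0].

Step 1: column multipliers v_i = (∏_{j≠i}(α_i − α_j))^{−1} mod 11.
  i = 1 (α = 6): (6−4)(6−1)(6−2)(6−10) = 2·5·4·(−4) = −160 ≡ 5, so v_1 = 5^{−1} = 9 (mod 11).
  i = 2 (α = 4): (4−6)(4−1)(4−2)(4−10) = (−2)·3·2·(−6) = 72 ≡ 6, so v_2 = 6^{−1} = 2 (mod 11).
  i = 3 (α = 1): (1−6)(1−4)(1−2)(1−10) = (−5)·(−3)·(−1)·(−9) = 135 ≡ 3, so v_3 = 3^{−1} = 4 (mod 11).
  i = 4 (α = 2): (2−6)(2−4)(2−1)(2−10) = (−4)·(−2)·1·(−8) = −64 ≡ 2, so v_4 = 2^{−1} = 6 (mod 11).
  i = 5 (α = 10): (10−6)(10−4)(10−1)(10−2) = 4·6·9·8 = 1728 ≡ 1, so v_5 = 1^{−1} = 1 (mod 11).
  v = [9, 2, 4, 6, 1].
Step 2: syndromes of r = [2, 3, 10, 4, 4] (all sums mod 11).
  S_0 = Σ v_i r_i = 9·2 + 2·3 + 4·10 + 6·4 + 1·4 = 92 ≡ 4.
  S_1 = Σ v_i α_i r_i = 9·6·2 + 2·4·3 + 4·1·10 + 6·2·4 + 1·10·4 = 260 ≡ 7.
  α_i^2 mod 11 = [3, 5, 1, 4, 1].
  S_2 = Σ v_i α_i^2 r_i = 9·3·2 + 2·5·3 + 4·1·10 + 6·4·4 + 1·1·4 = 224 ≡ 4.
  S = (4, 7, 4) ≠ 0, so r is not a codeword (an error is present).
Step 3: locate the error. For a single error e at position i, S_ℓ = v_i·e·α_i^ℓ, so α_err = S_1/S_0.
  S_0^{−1} = 4^{−1} = 3 (mod 11), so α_err = 7·3 = 21 ≡ 10 = α_5. Error position i = 5.
  Consistency check: S_2/S_1 = 4·8 = 32 ≡ 10 = α_err ✓ (single-error assumption holds).
Step 4: error magnitude e = S_0/v_5 = S_0·∏_{j≠5}(α_5 − α_j) = 4·1 = 4 ≡ 4 (mod 11).
Step 5: correct position 5: c_5 = r_5 − e = 4 − 4 ≡ 0 (mod 11). Hence c = [2, 3, 10, 4, 0].
  Check: interpolating c through the α_i gives m(x) = 5 + 5·x (degree < 2) with m(α_i) = c_i for every i, so c is indeed a codeword.


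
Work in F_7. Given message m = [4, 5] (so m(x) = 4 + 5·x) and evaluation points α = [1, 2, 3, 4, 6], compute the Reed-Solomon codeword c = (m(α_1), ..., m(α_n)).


c = [2, 0, 5, 3, 6]

Message polynomial: m(x) = 4 + 5·x (mod 7).
For each evaluation point α_i, compute m(α_i) mod 7:
  α_1 = 1: Horner steps 5 → 2, so m(1) = 2.
  α_2 = 2: Horner steps 5 → 0, so m(2) = 0.
  α_3 = 3: Horner steps 5 → 5, so m(3) = 5.
  α_4 = 4: Horner steps 5 → 3, so m(4) = 3.
  α_5 = 6: Horner steps 5 → 6, so m(6) = 6.
Codeword c = [2, 0, 5, 3, 6] ∈ F_7^5.


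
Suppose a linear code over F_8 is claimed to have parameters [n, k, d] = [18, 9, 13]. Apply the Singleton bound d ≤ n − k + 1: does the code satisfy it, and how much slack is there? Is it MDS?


Singleton RHS = n − k + 1 = 10, slack = -3, bound violated (no such code; not MDS).

Singleton bound: d ≤ n − k + 1.
Here n = 18, k = 9, so n − k + 1 = 10.
Given d = 13, check d ≤ 10: NO.
Slack = (n − k + 1) − d = -3.
The slack is negative: d = 13 exceeds n − k + 1 = 10 by 3, so the Singleton bound is violated and no linear [18, 9, 13]_8 code can exist. In particular it is not MDS (MDS requires d = n − k + 1 exactly).
Description: the claimed parameters are [18, 9, 13]_8; such a code would be impossible (violates the Singleton bound).


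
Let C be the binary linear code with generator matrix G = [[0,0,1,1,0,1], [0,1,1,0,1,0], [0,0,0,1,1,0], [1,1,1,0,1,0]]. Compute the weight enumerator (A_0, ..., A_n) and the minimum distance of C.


Weight distribution: A_0 = 1, A_1 = 1, A_2 = 2, A_3 = 6, A_4 = 5, A_5 = 1. Minimum distance d = 1.

Enumerate all 2^4 = 16 messages m ∈ F_2^4.
For each, compute codeword c = mG in F_2^6, then tally its weight.
  m = 0000 → c = 000000, weight = 0.
  m = 1000 → c = 001101, weight = 3.
  m = 0100 → c = 011010, weight = 3.
  m = 1100 → c = 010111, weight = 4.
  m = 0010 → c = 000110, weight = 2.
  m = 1010 → c = 001011, weight = 3.
  m = 0110 → c = 011100, weight = 3.
  m = 1110 → c = 010001, weight = 2.
  m = 0001 → c = 111010, weight = 4.
  m = 1001 → c = 110111, weight = 5.
  m = 0101 → c = 100000, weight = 1.
  m = 1101 → c = 101101, weight = 4.
  m = 0011 → c = 111100, weight = 4.
  m = 1011 → c = 110001, weight = 3.
  m = 0111 → c = 100110, weight = 3.
  m = 1111 → c = 101011, weight = 4.
Tally weights:
  weight 0: 1 codewords.
  weight 1: 1 codewords.
  weight 2: 2 codewords.
  weight 3: 6 codewords.
  weight 4: 5 codewords.
  weight 5: 1 codewords.
Minimum distance d = smallest w > 0 with A_w > 0 = 1.
Sanity: Σ A_w = 16 = 2^4 = 16 ✓.


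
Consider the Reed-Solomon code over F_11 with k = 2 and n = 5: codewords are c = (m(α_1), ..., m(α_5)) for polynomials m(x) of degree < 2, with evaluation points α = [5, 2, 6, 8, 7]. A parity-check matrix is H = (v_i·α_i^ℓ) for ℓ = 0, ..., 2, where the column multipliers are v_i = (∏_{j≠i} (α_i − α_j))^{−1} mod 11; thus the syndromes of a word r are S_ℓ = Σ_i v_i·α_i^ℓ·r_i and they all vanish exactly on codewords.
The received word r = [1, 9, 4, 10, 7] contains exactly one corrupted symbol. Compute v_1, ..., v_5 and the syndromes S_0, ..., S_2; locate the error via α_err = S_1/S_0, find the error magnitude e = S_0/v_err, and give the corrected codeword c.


S = (9, 7, 3), error at position 2, error magnitude e = 6, c = [1, 3, 4, 10, 7].

Step 1: column multipliers v_i = (∏_{j≠i}(α_i − α_j))^{−1} mod 11.
  i = 1 (α = 5): (5−2)(5−6)(5−8)(5−7) = 3·(−1)·(−3)·(−2) = −18 ≡ 4, so v_1 = 4^{−1} = 3 (mod 11).
  i = 2 (α = 2): (2−5)(2−6)(2−8)(2−7) = (−3)·(−4)·(−6)·(−5) = 360 ≡ 8, so v_2 = 8^{−1} = 7 (mod 11).
  i = 3 (α = 6): (6−5)(6−2)(6−8)(6−7) = 1·4·(−2)·(−1) = 8 ≡ 8, so v_3 = 8^{−1} = 7 (mod 11).
  i = 4 (α = 8): (8−5)(8−2)(8−6)(8−7) = 3·6·2·1 = 36 ≡ 3, so v_4 = 3^{−1} = 4 (mod 11).
  i = 5 (α = 7): (7−5)(7−2)(7−6)(7−8) = 2·5·1·(−1) = −10 ≡ 1, so v_5 = 1^{−1} = 1 (mod 11).
  v = [3, 7, 7, 4, 1].
Step 2: syndromes of r = [1, 9, 4, 10, 7] (all sums mod 11).
  S_0 = Σ v_i r_i = 3·1 + 7·9 + 7·4 + 4·10 + 1·7 = 141 ≡ 9.
  S_1 = Σ v_i α_i r_i = 3·5·1 + 7·2·9 + 7·6·4 + 4·8·10 + 1·7·7 = 678 ≡ 7.
  α_i^2 mod 11 = [3, 4, 3, 9, 5].
  S_2 = Σ v_i α_i^2 r_i = 3·3·1 + 7·4·9 + 7·3·4 + 4·9·10 + 1·5·7 = 740 ≡ 3.
  S = (9, 7, 3) ≠ 0, so r is not a codeword (an error is present).
Step 3: locate the error. For a single error e at position i, S_ℓ = v_i·e·α_i^ℓ, so α_err = S_1/S_0.
  S_0^{−1} = 9^{−1} = 5 (mod 11), so α_err = 7·5 = 35 ≡ 2 = α_2. Error position i = 2.
  Consistency check: S_2/S_1 = 3·8 = 24 ≡ 2 = α_err ✓ (single-error assumption holds).
Step 4: error magnitude e = S_0/v_2 = S_0·∏_{j≠2}(α_2 − α_j) = 9·8 = 72 ≡ 6 (mod 11).
Step 5: correct position 2: c_2 = r_2 − e = 9 − 6 ≡ 3 (mod 11). Hence c = [1, 3, 4, 10, 7].
  Check: interpolating c through the α_i gives m(x) = 8 + 3·x (degree < 2) with m(α_i) = c_i for every i, so c is indeed a codeword.


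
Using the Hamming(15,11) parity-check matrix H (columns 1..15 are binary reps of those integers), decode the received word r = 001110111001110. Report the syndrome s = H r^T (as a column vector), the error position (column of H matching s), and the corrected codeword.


s = (1, 0, 1, 1)^T, error position = 11, corrected codeword c = 001110111011110

Compute s = H r^T mod 2 one row at a time:
  s_1 = 1 + 1 + 0 + 0 + 1 + 1 + 1 + 0 = 5 ≡ 1 (mod 2).
  s_2 = 1 + 1 + 0 + 1 + 1 + 1 + 1 + 0 = 6 ≡ 0 (mod 2).
  s_3 = 0 + 1 + 0 + 1 + 0 + 0 + 1 + 0 = 3 ≡ 1 (mod 2).
  s_4 = 0 + 1 + 1 + 1 + 1 + 0 + 1 + 0 = 5 ≡ 1 (mod 2).
s = (1, 0, 1, 1)^T — this equals column 11 of H (binary 1011), so error is at position 11.
Correct: flip bit 11 of r = 001110111001110 to get c = 001110111011110.


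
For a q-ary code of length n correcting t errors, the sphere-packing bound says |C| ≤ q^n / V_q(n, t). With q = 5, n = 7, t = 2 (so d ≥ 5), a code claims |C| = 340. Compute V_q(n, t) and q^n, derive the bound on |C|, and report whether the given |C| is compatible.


V_q(n, t) = 365, q^n = 78125, Hamming bound = 214, |C| = 340 > bound (violated).

Step 1: Compute V_q(n, t) = Σ_{j=0}^2 C(n, j) (q−1)^j.
  j = 0: C(7,0)·(4)^0 = 1·1 = 1.
  j = 1: C(7,1)·(4)^1 = 7·4 = 28.
  j = 2: C(7,2)·(4)^2 = 21·16 = 336.
  V_q(n, t) = 1 + 28 + 336 = 365.
Step 2: q^n = 5^7 = 78125.
Step 3: Hamming bound ⌊q^n / V_q(n,t)⌋ = ⌊78125/365⌋ = 214.
Step 4: Compare |C| = 340 to 214: violated.
The claimed |C| lies above the Hamming bound, so no 5-ary code of length 7 with d ≥ 5 can have 340 codewords.


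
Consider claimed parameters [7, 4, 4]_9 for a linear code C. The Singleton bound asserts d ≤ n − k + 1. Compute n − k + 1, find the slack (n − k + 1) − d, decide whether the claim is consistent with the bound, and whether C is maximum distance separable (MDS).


Singleton RHS = n − k + 1 = 4, slack = 0, bound satisfied, MDS.

Singleton bound: d ≤ n − k + 1.
Here n = 7, k = 4, so n − k + 1 = 4.
Given d = 4, check d ≤ 4: YES.
Slack = (n − k + 1) − d = 0.
The code is MDS (slack = 0).
Description: the claimed parameters are [7, 4, 4]_9; such a code would be MDS (meets Singleton bound).


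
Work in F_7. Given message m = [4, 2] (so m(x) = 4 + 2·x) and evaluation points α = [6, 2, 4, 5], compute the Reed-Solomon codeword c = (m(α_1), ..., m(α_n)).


c = [2, 1, 5, 0]

Message polynomial: m(x) = 4 + 2·x (mod 7).
For each evaluation point α_i, compute m(α_i) mod 7:
  α_1 = 6: Horner steps 2 → 2, so m(6) = 2.
  α_2 = 2: Horner steps 2 → 1, so m(2) = 1.
  α_3 = 4: Horner steps 2 → 5, so m(4) = 5.
  α_4 = 5: Horner steps 2 → 0, so m(5) = 0.
Codeword c = [2, 1, 5, 0] ∈ F_7^4.


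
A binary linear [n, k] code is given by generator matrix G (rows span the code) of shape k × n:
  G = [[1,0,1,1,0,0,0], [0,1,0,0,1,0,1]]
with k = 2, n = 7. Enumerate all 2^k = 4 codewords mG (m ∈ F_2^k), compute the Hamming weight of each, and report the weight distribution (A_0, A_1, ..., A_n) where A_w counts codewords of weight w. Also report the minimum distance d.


Weight distribution: A_0 = 1, A_3 = 2, A_6 = 1. Minimum distance d = 3.

Enumerate all 2^2 = 4 messages m ∈ F_2^2.
For each, compute codeword c = mG in F_2^7, then tally its weight.
  m = 00 → c = 0000000, weight = 0.
  m = 10 → c = 1011000, weight = 3.
  m = 01 → c = 0100101, weight = 3.
  m = 11 → c = 1111101, weight = 6.
Tally weights:
  weight 0: 1 codewords.
  weight 3: 2 codewords.
  weight 6: 1 codewords.
Minimum distance d = smallest w > 0 with A_w > 0 = 3.
Sanity: Σ A_w = 4 = 2^2 = 4 ✓.


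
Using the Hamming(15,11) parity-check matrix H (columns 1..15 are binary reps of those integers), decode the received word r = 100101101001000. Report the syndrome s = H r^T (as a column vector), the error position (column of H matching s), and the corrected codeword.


s = (0, 0, 0, 1)^T, error position = 1, corrected codeword c = 000101101001000

Compute s = H r^T mod 2 one row at a time:
  s_1 = 0 + 1 + 0 + 0 + 1 + 0 + 0 + 0 = 2 ≡ 0 (mod 2).
  s_2 = 1 + 0 + 1 + 1 + 1 + 0 + 0 + 0 = 4 ≡ 0 (mod 2).
  s_3 = 0 + 0 + 1 + 1 + 0 + 0 + 0 + 0 = 2 ≡ 0 (mod 2).
  s_4 = 1 + 0 + 0 + 1 + 1 + 0 + 0 + 0 = 3 ≡ 1 (mod 2).
s = (0, 0, 0, 1)^T — this equals column 1 of H (binary 0001), so error is at position 1.
Correct: flip bit 1 of r = 100101101001000 to get c = 000101101001000.


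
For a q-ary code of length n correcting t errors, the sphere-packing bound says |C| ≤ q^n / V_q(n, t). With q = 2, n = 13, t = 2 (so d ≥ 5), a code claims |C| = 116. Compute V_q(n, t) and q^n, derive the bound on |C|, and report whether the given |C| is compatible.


V_q(n, t) = 92, q^n = 8192, Hamming bound = 89, |C| = 116 > bound (violated).

Step 1: Compute V_q(n, t) = Σ_{j=0}^2 C(n, j) (q−1)^j.
  j = 0: C(13,0)·(1)^0 = 1·1 = 1.
  j = 1: C(13,1)·(1)^1 = 13·1 = 13.
  j = 2: C(13,2)·(1)^2 = 78·1 = 78.
  V_q(n, t) = 1 + 13 + 78 = 92.
Step 2: q^n = 2^13 = 8192.
Step 3: Hamming bound ⌊q^n / V_q(n,t)⌋ = ⌊8192/92⌋ = 89.
Step 4: Compare |C| = 116 to 89: violated.
The claimed |C| lies above the Hamming bound, so no 2-ary code of length 13 with d ≥ 5 can have 116 codewords.


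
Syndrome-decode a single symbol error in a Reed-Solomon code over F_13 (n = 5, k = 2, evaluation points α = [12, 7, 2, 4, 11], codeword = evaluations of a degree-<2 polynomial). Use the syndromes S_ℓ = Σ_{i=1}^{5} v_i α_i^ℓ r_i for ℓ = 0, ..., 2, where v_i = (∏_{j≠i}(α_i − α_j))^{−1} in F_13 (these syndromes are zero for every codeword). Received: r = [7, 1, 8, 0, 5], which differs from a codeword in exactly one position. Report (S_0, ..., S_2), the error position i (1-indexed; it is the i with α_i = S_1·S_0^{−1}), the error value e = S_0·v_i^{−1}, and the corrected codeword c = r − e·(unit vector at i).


S = (9, 8, 10), error at position 5, error magnitude e = 7, c = [7, 1, 8, 0, 11].

Step 1: column multipliers v_i = (∏_{j≠i}(α_i − α_j))^{−1} mod 13.
  i = 1 (α = 12): (12−7)(12−2)(12−4)(12−11) = 5·10·8·1 = 400 ≡ 10, so v_1 = 10^{−1} = 4 (mod 13).
  i = 2 (α = 7): (7−12)(7−2)(7−4)(7−11) = (−5)·5·3·(−4) = 300 ≡ 1, so v_2 = 1^{−1} = 1 (mod 13).
  i = 3 (α = 2): (2−12)(2−7)(2−4)(2−11) = (−10)·(−5)·(−2)·(−9) = 900 ≡ 3, so v_3 = 3^{−1} = 9 (mod 13).
  i = 4 (α = 4): (4−12)(4−7)(4−2)(4−11) = (−8)·(−3)·2·(−7) = −336 ≡ 2, so v_4 = 2^{−1} = 7 (mod 13).
  i = 5 (α = 11): (11−12)(11−7)(11−2)(11−4) = (−1)·4·9·7 = −252 ≡ 8, so v_5 = 8^{−1} = 5 (mod 13).
  v = [4, 1, 9, 7, 5].
Step 2: syndromes of r = [7, 1, 8, 0, 5] (all sums mod 13).
  S_0 = Σ v_i r_i = 4·7 + 1·1 + 9·8 + 7·0 + 5·5 = 126 ≡ 9.
  S_1 = Σ v_i α_i r_i = 4·12·7 + 1·7·1 + 9·2·8 + 7·4·0 + 5·11·5 = 762 ≡ 8.
  α_i^2 mod 13 = [1, 10, 4, 3, 4].
  S_2 = Σ v_i α_i^2 r_i = 4·1·7 + 1·10·1 + 9·4·8 + 7·3·0 + 5·4·5 = 426 ≡ 10.
  S = (9, 8, 10) ≠ 0, so r is not a codeword (an error is present).
Step 3: locate the error. For a single error e at position i, S_ℓ = v_i·e·α_i^ℓ, so α_err = S_1/S_0.
  S_0^{−1} = 9^{−1} = 3 (mod 13), so α_err = 8·3 = 24 ≡ 11 = α_5. Error position i = 5.
  Consistency check: S_2/S_1 = 10·5 = 50 ≡ 11 = α_err ✓ (single-error assumption holds).
Step 4: error magnitude e = S_0/v_5 = S_0·∏_{j≠5}(α_5 − α_j) = 9·8 = 72 ≡ 7 (mod 13).
Step 5: correct position 5: c_5 = r_5 − e = 5 − 7 ≡ 11 (mod 13). Hence c = [7, 1, 8, 0, 11].
  Check: interpolating c through the α_i gives m(x) = 3 + 9·x (degree < 2) with m(α_i) = c_i for every i, so c is indeed a codeword.


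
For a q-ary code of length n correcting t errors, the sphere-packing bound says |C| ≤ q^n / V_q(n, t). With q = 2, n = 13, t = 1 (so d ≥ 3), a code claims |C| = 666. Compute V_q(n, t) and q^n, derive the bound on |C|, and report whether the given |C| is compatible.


V_q(n, t) = 14, q^n = 8192, Hamming bound = 585, |C| = 666 > bound (violated).

Step 1: Compute V_q(n, t) = Σ_{j=0}^1 C(n, j) (q−1)^j.
  j = 0: C(13,0)·(1)^0 = 1·1 = 1.
  j = 1: C(13,1)·(1)^1 = 13·1 = 13.
  V_q(n, t) = 1 + 13 = 14.
Step 2: q^n = 2^13 = 8192.
Step 3: Hamming bound ⌊q^n / V_q(n,t)⌋ = ⌊8192/14⌋ = 585.
Step 4: Compare |C| = 666 to 585: violated.
The claimed |C| lies above the Hamming bound, so no 2-ary code of length 13 with d ≥ 3 can have 666 codewords.


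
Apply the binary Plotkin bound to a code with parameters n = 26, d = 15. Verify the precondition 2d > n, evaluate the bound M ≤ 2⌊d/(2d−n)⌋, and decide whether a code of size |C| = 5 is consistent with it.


Plotkin bound M ≤ 6; given |C| = 5 ≤ bound (satisfied).

Check applicability: 2d = 30, n = 26.
2d − n = 4 > 0, so Plotkin applies.
Compute d/(2d−n) = 15/4 ≈ 3.7500.
⌊d/(2d−n)⌋ = 3.
Plotkin bound: M ≤ 2·3 = 6.
Given |C| = 5, check: satisfied.
This |C| is below the Plotkin bound.


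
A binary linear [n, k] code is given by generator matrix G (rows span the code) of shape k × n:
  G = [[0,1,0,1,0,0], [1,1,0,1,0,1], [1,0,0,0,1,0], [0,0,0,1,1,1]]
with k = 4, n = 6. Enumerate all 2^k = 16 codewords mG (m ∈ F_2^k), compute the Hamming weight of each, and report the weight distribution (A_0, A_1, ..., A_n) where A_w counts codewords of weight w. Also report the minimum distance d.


Weight distribution: A_0 = 1, A_1 = 2, A_2 = 4, A_3 = 6, A_4 = 3. Minimum distance d = 1.

Enumerate all 2^4 = 16 messages m ∈ F_2^4.
For each, compute codeword c = mG in F_2^6, then tally its weight.
  m = 0000 → c = 000000, weight = 0.
  m = 1000 → c = 010100, weight = 2.
  m = 0100 → c = 110101, weight = 4.
  m = 1100 → c = 100001, weight = 2.
  m = 0010 → c = 100010, weight = 2.
  m = 1010 → c = 110110, weight = 4.
  m = 0110 → c = 010111, weight = 4.
  m = 1110 → c = 000011, weight = 2.
  m = 0001 → c = 000111, weight = 3.
  m = 1001 → c = 010011, weight = 3.
  m = 0101 → c = 110010, weight = 3.
  m = 1101 → c = 100110, weight = 3.
  m = 0011 → c = 100101, weight = 3.
  m = 1011 → c = 110001, weight = 3.
  m = 0111 → c = 010000, weight = 1.
  m = 1111 → c = 000100, weight = 1.
Tally weights:
  weight 0: 1 codewords.
  weight 1: 2 codewords.
  weight 2: 4 codewords.
  weight 3: 6 codewords.
  weight 4: 3 codewords.
Minimum distance d = smallest w > 0 with A_w > 0 = 1.
Sanity: Σ A_w = 16 = 2^4 = 16 ✓.


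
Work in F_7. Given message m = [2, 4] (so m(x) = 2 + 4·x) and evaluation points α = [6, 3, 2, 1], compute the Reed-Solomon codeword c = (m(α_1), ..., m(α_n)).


c = [5, 0, 3, 6]

Message polynomial: m(x) = 2 + 4·x (mod 7).
For each evaluation point α_i, compute m(α_i) mod 7:
  α_1 = 6: Horner steps 4 → 5, so m(6) = 5.
  α_2 = 3: Horner steps 4 → 0, so m(3) = 0.
  α_3 = 2: Horner steps 4 → 3, so m(2) = 3.
  α_4 = 1: Horner steps 4 → 6, so m(1) = 6.
Codeword c = [5, 0, 3, 6] ∈ F_7^4.


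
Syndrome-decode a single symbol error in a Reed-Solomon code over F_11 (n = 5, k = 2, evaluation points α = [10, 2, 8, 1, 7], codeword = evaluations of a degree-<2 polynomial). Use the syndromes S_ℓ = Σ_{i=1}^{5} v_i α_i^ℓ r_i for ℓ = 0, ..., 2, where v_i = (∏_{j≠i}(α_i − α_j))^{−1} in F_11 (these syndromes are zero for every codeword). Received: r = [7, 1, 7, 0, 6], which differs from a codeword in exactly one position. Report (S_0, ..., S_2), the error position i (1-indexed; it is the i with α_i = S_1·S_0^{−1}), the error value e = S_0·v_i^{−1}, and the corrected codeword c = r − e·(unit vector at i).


S = (3, 8, 3), error at position 1, error magnitude e = 9, c = [9, 1, 7, 0, 6].

Step 1: column multipliers v_i = (∏_{j≠i}(α_i − α_j))^{−1} mod 11.
  i = 1 (α = 10): (10−2)(10−8)(10−1)(10−7) = 8·2·9·3 = 432 ≡ 3, so v_1 = 3^{−1} = 4 (mod 11).
  i = 2 (α = 2): (2−10)(2−8)(2−1)(2−7) = (−8)·(−6)·1·(−5) = −240 ≡ 2, so v_2 = 2^{−1} = 6 (mod 11).
  i = 3 (α = 8): (8−10)(8−2)(8−1)(8−7) = (−2)·6·7·1 = −84 ≡ 4, so v_3 = 4^{−1} = 3 (mod 11).
  i = 4 (α = 1): (1−10)(1−2)(1−8)(1−7) = (−9)·(−1)·(−7)·(−6) = 378 ≡ 4, so v_4 = 4^{−1} = 3 (mod 11).
  i = 5 (α = 7): (7−10)(7−2)(7−8)(7−1) = (−3)·5·(−1)·6 = 90 ≡ 2, so v_5 = 2^{−1} = 6 (mod 11).
  v = [4, 6, 3, 3, 6].
Step 2: syndromes of r = [7, 1, 7, 0, 6] (all sums mod 11).
  S_0 = Σ v_i r_i = 4·7 + 6·1 + 3·7 + 3·0 + 6·6 = 91 ≡ 3.
  S_1 = Σ v_i α_i r_i = 4·10·7 + 6·2·1 + 3·8·7 + 3·1·0 + 6·7·6 = 712 ≡ 8.
  α_i^2 mod 11 = [1, 4, 9, 1, 5].
  S_2 = Σ v_i α_i^2 r_i = 4·1·7 + 6·4·1 + 3·9·7 + 3·1·0 + 6·5·6 = 421 ≡ 3.
  S = (3, 8, 3) ≠ 0, so r is not a codeword (an error is present).
Step 3: locate the error. For a single error e at position i, S_ℓ = v_i·e·α_i^ℓ, so α_err = S_1/S_0.
  S_0^{−1} = 3^{−1} = 4 (mod 11), so α_err = 8·4 = 32 ≡ 10 = α_1. Error position i = 1.
  Consistency check: S_2/S_1 = 3·7 = 21 ≡ 10 = α_err ✓ (single-error assumption holds).
Step 4: error magnitude e = S_0/v_1 = S_0·∏_{j≠1}(α_1 − α_j) = 3·3 = 9 ≡ 9 (mod 11).
Step 5: correct position 1: c_1 = r_1 − e = 7 − 9 ≡ 9 (mod 11). Hence c = [9, 1, 7, 0, 6].
  Check: interpolating c through the α_i gives m(x) = 10 + 1·x (degree < 2) with m(α_i) = c_i for every i, so c is indeed a codeword.


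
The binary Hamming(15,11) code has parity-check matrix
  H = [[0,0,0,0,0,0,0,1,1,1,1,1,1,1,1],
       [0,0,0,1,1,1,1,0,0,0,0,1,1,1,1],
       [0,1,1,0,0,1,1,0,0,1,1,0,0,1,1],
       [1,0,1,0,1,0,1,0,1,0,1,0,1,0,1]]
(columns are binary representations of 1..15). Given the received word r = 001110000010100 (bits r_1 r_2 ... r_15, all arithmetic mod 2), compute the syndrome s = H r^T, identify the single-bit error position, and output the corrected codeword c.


s = (0, 1, 0, 0)^T, error position = 4, corrected codeword c = 001010000010100

Compute s = H r^T mod 2 one row at a time:
  s_1 = 0 + 0 + 0 + 1 + 0 + 1 + 0 + 0 = 2 ≡ 0 (mod 2).
  s_2 = 1 + 1 + 0 + 0 + 0 + 1 + 0 + 0 = 3 ≡ 1 (mod 2).
  s_3 = 0 + 1 + 0 + 0 + 0 + 1 + 0 + 0 = 2 ≡ 0 (mod 2).
  s_4 = 0 + 1 + 1 + 0 + 0 + 1 + 1 + 0 = 4 ≡ 0 (mod 2).
s = (0, 1, 0, 0)^T — this equals column 4 of H (binary 0100), so error is at position 4.
Correct: flip bit 4 of r = 001110000010100 to get c = 001010000010100.


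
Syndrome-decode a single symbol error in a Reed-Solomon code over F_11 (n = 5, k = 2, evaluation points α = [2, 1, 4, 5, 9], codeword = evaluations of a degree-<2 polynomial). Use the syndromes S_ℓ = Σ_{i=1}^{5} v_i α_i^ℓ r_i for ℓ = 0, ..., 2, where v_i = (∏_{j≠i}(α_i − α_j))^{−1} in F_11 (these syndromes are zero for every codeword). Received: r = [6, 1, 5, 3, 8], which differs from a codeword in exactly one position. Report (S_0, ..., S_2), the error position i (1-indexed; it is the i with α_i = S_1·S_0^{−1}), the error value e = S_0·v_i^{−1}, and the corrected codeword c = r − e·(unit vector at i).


S = (10, 6, 8), error at position 4, error magnitude e = 4, c = [6, 1, 5, 10, 8].

Step 1: column multipliers v_i = (∏_{j≠i}(α_i − α_j))^{−1} mod 11.
  i = 1 (α = 2): (2−1)(2−4)(2−5)(2−9) = 1·(−2)·(−3)·(−7) = −42 ≡ 2, so v_1 = 2^{−1} = 6 (mod 11).
  i = 2 (α = 1): (1−2)(1−4)(1−5)(1−9) = (−1)·(−3)·(−4)·(−8) = 96 ≡ 8, so v_2 = 8^{−1} = 7 (mod 11).
  i = 3 (α = 4): (4−2)(4−1)(4−5)(4−9) = 2·3·(−1)·(−5) = 30 ≡ 8, so v_3 = 8^{−1} = 7 (mod 11).
  i = 4 (α = 5): (5−2)(5−1)(5−4)(5−9) = 3·4·1·(−4) = −48 ≡ 7, so v_4 = 7^{−1} = 8 (mod 11).
  i = 5 (α = 9): (9−2)(9−1)(9−4)(9−5) = 7·8·5·4 = 1120 ≡ 9, so v_5 = 9^{−1} = 5 (mod 11).
  v = [6, 7, 7, 8, 5].
Step 2: syndromes of r = [6, 1, 5, 3, 8] (all sums mod 11).
  S_0 = Σ v_i r_i = 6·6 + 7·1 + 7·5 + 8·3 + 5·8 = 142 ≡ 10.
  S_1 = Σ v_i α_i r_i = 6·2·6 + 7·1·1 + 7·4·5 + 8·5·3 + 5·9·8 = 699 ≡ 6.
  α_i^2 mod 11 = [4, 1, 5, 3, 4].
  S_2 = Σ v_i α_i^2 r_i = 6·4·6 + 7·1·1 + 7·5·5 + 8·3·3 + 5·4·8 = 558 ≡ 8.
  S = (10, 6, 8) ≠ 0, so r is not a codeword (an error is present).
Step 3: locate the error. For a single error e at position i, S_ℓ = v_i·e·α_i^ℓ, so α_err = S_1/S_0.
  S_0^{−1} = 10^{−1} = 10 (mod 11), so α_err = 6·10 = 60 ≡ 5 = α_4. Error position i = 4.
  Consistency check: S_2/S_1 = 8·2 = 16 ≡ 5 = α_err ✓ (single-error assumption holds).
Step 4: error magnitude e = S_0/v_4 = S_0·∏_{j≠4}(α_4 − α_j) = 10·7 = 70 ≡ 4 (mod 11).
Step 5: correct position 4: c_4 = r_4 − e = 3 − 4 ≡ 10 (mod 11). Hence c = [6, 1, 5, 10, 8].
  Check: interpolating c through the α_i gives m(x) = 7 + 5·x (degree < 2) with m(α_i) = c_i for every i, so c is indeed a codeword.


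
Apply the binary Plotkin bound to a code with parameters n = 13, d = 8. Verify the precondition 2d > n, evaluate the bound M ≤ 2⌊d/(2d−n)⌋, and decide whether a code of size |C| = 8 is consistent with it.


Plotkin bound M ≤ 4; given |C| = 8 > bound (violated).

Check applicability: 2d = 16, n = 13.
2d − n = 3 > 0, so Plotkin applies.
Compute d/(2d−n) = 8/3 ≈ 2.6667.
⌊d/(2d−n)⌋ = 2.
Plotkin bound: M ≤ 2·2 = 4.
Given |C| = 8, check: VIOLATED.
This |C| is above the Plotkin bound, so no binary code with n = 13, d = 8 and 8 codewords exists.


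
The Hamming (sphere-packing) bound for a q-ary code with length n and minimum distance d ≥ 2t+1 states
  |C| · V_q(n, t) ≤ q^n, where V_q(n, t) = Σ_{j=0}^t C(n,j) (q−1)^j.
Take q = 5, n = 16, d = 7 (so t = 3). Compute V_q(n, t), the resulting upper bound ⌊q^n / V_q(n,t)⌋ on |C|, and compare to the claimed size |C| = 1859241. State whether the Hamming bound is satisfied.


V_q(n, t) = 37825, q^n = 152587890625, Hamming bound = 4034048, |C| = 1859241 ≤ bound (satisfied).

Step 1: Compute V_q(n, t) = Σ_{j=0}^3 C(n, j) (q−1)^j.
  j = 0: C(16,0)·(4)^0 = 1·1 = 1.
  j = 1: C(16,1)·(4)^1 = 16·4 = 64.
  j = 2: C(16,2)·(4)^2 = 120·16 = 1920.
  j = 3: C(16,3)·(4)^3 = 560·64 = 35840.
  V_q(n, t) = 1 + 64 + 1920 + 35840 = 37825.
Step 2: q^n = 5^16 = 152587890625.
Step 3: Hamming bound ⌊q^n / V_q(n,t)⌋ = ⌊152587890625/37825⌋ = 4034048.
Step 4: Compare |C| = 1859241 to 4034048: satisfied.
The claimed |C| lies below the Hamming bound.


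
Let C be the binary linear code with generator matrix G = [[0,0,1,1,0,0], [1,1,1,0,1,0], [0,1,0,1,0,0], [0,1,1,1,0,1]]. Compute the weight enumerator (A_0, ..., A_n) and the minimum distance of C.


Weight distribution: A_0 = 1, A_2 = 7, A_4 = 7, A_6 = 1. Minimum distance d = 2.

Enumerate all 2^4 = 16 messages m ∈ F_2^4.
For each, compute codeword c = mG in F_2^6, then tally its weight.
  m = 0000 → c = 000000, weight = 0.
  m = 1000 → c = 001100, weight = 2.
  m = 0100 → c = 111010, weight = 4.
  m = 1100 → c = 110110, weight = 4.
  m = 0010 → c = 010100, weight = 2.
  m = 1010 → c = 011000, weight = 2.
  m = 0110 → c = 101110, weight = 4.
  m = 1110 → c = 100010, weight = 2.
  m = 0001 → c = 011101, weight = 4.
  m = 1001 → c = 010001, weight = 2.
  m = 0101 → c = 100111, weight = 4.
  m = 1101 → c = 101011, weight = 4.
  m = 0011 → c = 001001, weight = 2.
  m = 1011 → c = 000101, weight = 2.
  m = 0111 → c = 110011, weight = 4.
  m = 1111 → c = 111111, weight = 6.
Tally weights:
  weight 0: 1 codewords.
  weight 2: 7 codewords.
  weight 4: 7 codewords.
  weight 6: 1 codewords.
Minimum distance d = smallest w > 0 with A_w > 0 = 2.
Sanity: Σ A_w = 16 = 2^4 = 16 ✓.


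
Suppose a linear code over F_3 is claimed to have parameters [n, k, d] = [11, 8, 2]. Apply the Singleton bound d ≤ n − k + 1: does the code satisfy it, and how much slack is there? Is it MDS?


Singleton RHS = n − k + 1 = 4, slack = 2, bound satisfied, not MDS.

Singleton bound: d ≤ n − k + 1.
Here n = 11, k = 8, so n − k + 1 = 4.
Given d = 2, check d ≤ 4: YES.
Slack = (n − k + 1) − d = 2.
The code is NOT MDS (slack = 2 > 0).
Description: the claimed parameters are [11, 8, 2]_3; such a code would be non-MDS.


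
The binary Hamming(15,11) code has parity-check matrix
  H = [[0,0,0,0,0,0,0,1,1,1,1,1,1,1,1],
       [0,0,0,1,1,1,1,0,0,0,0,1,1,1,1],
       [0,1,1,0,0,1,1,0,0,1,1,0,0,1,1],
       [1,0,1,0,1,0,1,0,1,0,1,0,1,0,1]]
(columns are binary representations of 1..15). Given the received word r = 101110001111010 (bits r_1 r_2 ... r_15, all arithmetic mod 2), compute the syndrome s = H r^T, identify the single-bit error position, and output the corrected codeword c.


s = (1, 0, 0, 1)^T, error position = 9, corrected codeword c = 101110000111010

Compute s = H r^T mod 2 one row at a time:
  s_1 = 0 + 1 + 1 + 1 + 1 + 0 + 1 + 0 = 5 ≡ 1 (mod 2).
  s_2 = 1 + 1 + 0 + 0 + 1 + 0 + 1 + 0 = 4 ≡ 0 (mod 2).
  s_3 = 0 + 1 + 0 + 0 + 1 + 1 + 1 + 0 = 4 ≡ 0 (mod 2).
  s_4 = 1 + 1 + 1 + 0 + 1 + 1 + 0 + 0 = 5 ≡ 1 (mod 2).
s = (1, 0, 0, 1)^T — this equals column 9 of H (binary 1001), so error is at position 9.
Correct: flip bit 9 of r = 101110001111010 to get c = 101110000111010.


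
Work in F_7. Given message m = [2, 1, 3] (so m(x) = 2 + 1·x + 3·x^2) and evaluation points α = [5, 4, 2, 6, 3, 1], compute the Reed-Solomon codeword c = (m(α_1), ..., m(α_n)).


c = [5, 5, 2, 4, 4, 6]

Message polynomial: m(x) = 2 + 1·x + 3·x^2 (mod 7).
For each evaluation point α_i, compute m(α_i) mod 7:
  α_1 = 5: Horner steps 3 → 2 → 5, so m(5) = 5.
  α_2 = 4: Horner steps 3 → 6 → 5, so m(4) = 5.
  α_3 = 2: Horner steps 3 → 0 → 2, so m(2) = 2.
  α_4 = 6: Horner steps 3 → 5 → 4, so m(6) = 4.
  α_5 = 3: Horner steps 3 → 3 → 4, so m(3) = 4.
  α_6 = 1: Horner steps 3 → 4 → 6, so m(1) = 6.
Codeword c = [5, 5, 2, 4, 4, 6] ∈ F_7^6.


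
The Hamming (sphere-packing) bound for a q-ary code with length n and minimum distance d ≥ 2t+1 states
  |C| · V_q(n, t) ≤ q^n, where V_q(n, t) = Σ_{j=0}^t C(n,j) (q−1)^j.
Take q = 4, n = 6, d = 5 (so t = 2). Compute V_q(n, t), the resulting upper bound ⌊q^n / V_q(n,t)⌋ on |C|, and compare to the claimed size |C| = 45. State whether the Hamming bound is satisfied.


V_q(n, t) = 154, q^n = 4096, Hamming bound = 26, |C| = 45 > bound (violated).

Step 1: Compute V_q(n, t) = Σ_{j=0}^2 C(n, j) (q−1)^j.
  j = 0: C(6,0)·(3)^0 = 1·1 = 1.
  j = 1: C(6,1)·(3)^1 = 6·3 = 18.
  j = 2: C(6,2)·(3)^2 = 15·9 = 135.
  V_q(n, t) = 1 + 18 + 135 = 154.
Step 2: q^n = 4^6 = 4096.
Step 3: Hamming bound ⌊q^n / V_q(n,t)⌋ = ⌊4096/154⌋ = 26.
Step 4: Compare |C| = 45 to 26: violated.
The claimed |C| lies above the Hamming bound, so no 4-ary code of length 6 with d ≥ 5 can have 45 codewords.


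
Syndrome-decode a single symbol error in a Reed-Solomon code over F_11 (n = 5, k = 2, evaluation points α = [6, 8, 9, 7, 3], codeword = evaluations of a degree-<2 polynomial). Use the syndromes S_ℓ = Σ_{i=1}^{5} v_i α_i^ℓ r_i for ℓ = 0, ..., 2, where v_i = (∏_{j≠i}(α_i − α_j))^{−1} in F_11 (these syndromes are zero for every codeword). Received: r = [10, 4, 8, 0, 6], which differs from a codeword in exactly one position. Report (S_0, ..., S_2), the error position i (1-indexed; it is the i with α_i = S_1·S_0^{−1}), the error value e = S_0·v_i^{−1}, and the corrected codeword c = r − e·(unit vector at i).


S = (9, 10, 5), error at position 1, error magnitude e = 3, c = [7, 4, 8, 0, 6].

Step 1: column multipliers v_i = (∏_{j≠i}(α_i − α_j))^{−1} mod 11.
  i = 1 (α = 6): (6−8)(6−9)(6−7)(6−3) = (−2)·(−3)·(−1)·3 = −18 ≡ 4, so v_1 = 4^{−1} = 3 (mod 11).
  i = 2 (α = 8): (8−6)(8−9)(8−7)(8−3) = 2·(−1)·1·5 = −10 ≡ 1, so v_2 = 1^{−1} = 1 (mod 11).
  i = 3 (α = 9): (9−6)(9−8)(9−7)(9−3) = 3·1·2·6 = 36 ≡ 3, so v_3 = 3^{−1} = 4 (mod 11).
  i = 4 (α = 7): (7−6)(7−8)(7−9)(7−3) = 1·(−1)·(−2)·4 = 8 ≡ 8, so v_4 = 8^{−1} = 7 (mod 11).
  i = 5 (α = 3): (3−6)(3−8)(3−9)(3−7) = (−3)·(−5)·(−6)·(−4) = 360 ≡ 8, so v_5 = 8^{−1} = 7 (mod 11).
  v = [3, 1, 4, 7, 7].
Step 2: syndromes of r = [10, 4, 8, 0, 6] (all sums mod 11).
  S_0 = Σ v_i r_i = 3·10 + 1·4 + 4·8 + 7·0 + 7·6 = 108 ≡ 9.
  S_1 = Σ v_i α_i r_i = 3·6·10 + 1·8·4 + 4·9·8 + 7·7·0 + 7·3·6 = 626 ≡ 10.
  α_i^2 mod 11 = [3, 9, 4, 5, 9].
  S_2 = Σ v_i α_i^2 r_i = 3·3·10 + 1·9·4 + 4·4·8 + 7·5·0 + 7·9·6 = 632 ≡ 5.
  S = (9, 10, 5) ≠ 0, so r is not a codeword (an error is present).
Step 3: locate the error. For a single error e at position i, S_ℓ = v_i·e·α_i^ℓ, so α_err = S_1/S_0.
  S_0^{−1} = 9^{−1} = 5 (mod 11), so α_err = 10·5 = 50 ≡ 6 = α_1. Error position i = 1.
  Consistency check: S_2/S_1 = 5·10 = 50 ≡ 6 = α_err ✓ (single-error assumption holds).
Step 4: error magnitude e = S_0/v_1 = S_0·∏_{j≠1}(α_1 − α_j) = 9·4 = 36 ≡ 3 (mod 11).
Step 5: correct position 1: c_1 = r_1 − e = 10 − 3 ≡ 7 (mod 11). Hence c = [7, 4, 8, 0, 6].
  Check: interpolating c through the α_i gives m(x) = 5 + 4·x (degree < 2) with m(α_i) = c_i for every i, so c is indeed a codeword.


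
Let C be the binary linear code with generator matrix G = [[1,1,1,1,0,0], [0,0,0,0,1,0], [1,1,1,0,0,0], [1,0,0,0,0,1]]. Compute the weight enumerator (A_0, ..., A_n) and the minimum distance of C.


Weight distribution: A_0 = 1, A_1 = 2, A_2 = 2, A_3 = 4, A_4 = 5, A_5 = 2. Minimum distance d = 1.

Enumerate all 2^4 = 16 messages m ∈ F_2^4.
For each, compute codeword c = mG in F_2^6, then tally its weight.
  m = 0000 → c = 000000, weight = 0.
  m = 1000 → c = 111100, weight = 4.
  m = 0100 → c = 000010, weight = 1.
  m = 1100 → c = 111110, weight = 5.
  m = 0010 → c = 111000, weight = 3.
  m = 1010 → c = 000100, weight = 1.
  m = 0110 → c = 111010, weight = 4.
  m = 1110 → c = 000110, weight = 2.
  m = 0001 → c = 100001, weight = 2.
  m = 1001 → c = 011101, weight = 4.
  m = 0101 → c = 100011, weight = 3.
  m = 1101 → c = 011111, weight = 5.
  m = 0011 → c = 011001, weight = 3.
  m = 1011 → c = 100101, weight = 3.
  m = 0111 → c = 011011, weight = 4.
  m = 1111 → c = 100111, weight = 4.
Tally weights:
  weight 0: 1 codewords.
  weight 1: 2 codewords.
  weight 2: 2 codewords.
  weight 3: 4 codewords.
  weight 4: 5 codewords.
  weight 5: 2 codewords.
Minimum distance d = smallest w > 0 with A_w > 0 = 1.
Sanity: Σ A_w = 16 = 2^4 = 16 ✓.


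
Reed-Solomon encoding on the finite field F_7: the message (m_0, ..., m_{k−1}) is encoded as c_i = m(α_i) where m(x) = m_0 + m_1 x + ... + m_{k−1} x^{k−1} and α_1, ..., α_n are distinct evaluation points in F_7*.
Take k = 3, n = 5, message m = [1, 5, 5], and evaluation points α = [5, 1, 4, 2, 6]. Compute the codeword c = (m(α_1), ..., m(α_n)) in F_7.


c = [4, 4, 3, 3, 1]

Message polynomial: m(x) = 1 + 5·x + 5·x^2 (mod 7).
For each evaluation point α_i, compute m(α_i) mod 7:
  α_1 = 5: Horner steps 5 → 2 → 4, so m(5) = 4.
  α_2 = 1: Horner steps 5 → 3 → 4, so m(1) = 4.
  α_3 = 4: Horner steps 5 → 4 → 3, so m(4) = 3.
  α_4 = 2: Horner steps 5 → 1 → 3, so m(2) = 3.
  α_5 = 6: Horner steps 5 → 0 → 1, so m(6) = 1.
Codeword c = [4, 4, 3, 3, 1] ∈ F_7^5.


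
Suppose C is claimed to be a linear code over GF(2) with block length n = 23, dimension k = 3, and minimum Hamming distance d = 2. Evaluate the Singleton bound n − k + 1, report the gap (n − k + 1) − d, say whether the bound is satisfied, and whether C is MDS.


Singleton RHS = n − k + 1 = 21, slack = 19, bound satisfied, not MDS.

Singleton bound: d ≤ n − k + 1.
Here n = 23, k = 3, so n − k + 1 = 21.
Given d = 2, check d ≤ 21: YES.
Slack = (n − k + 1) − d = 19.
The code is NOT MDS (slack = 19 > 0).
Description: the claimed parameters are [23, 3, 2]_2; such a code would be non-MDS.


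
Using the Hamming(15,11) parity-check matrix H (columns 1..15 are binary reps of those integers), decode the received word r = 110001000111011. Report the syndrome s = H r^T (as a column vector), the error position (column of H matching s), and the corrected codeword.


s = (1, 0, 0, 1)^T, error position = 9, corrected codeword c = 110001001111011

Compute s = H r^T mod 2 one row at a time:
  s_1 = 0 + 0 + 1 + 1 + 1 + 0 + 1 + 1 = 5 ≡ 1 (mod 2).
  s_2 = 0 + 0 + 1 + 0 + 1 + 0 + 1 + 1 = 4 ≡ 0 (mod 2).
  s_3 = 1 + 0 + 1 + 0 + 1 + 1 + 1 + 1 = 6 ≡ 0 (mod 2).
  s_4 = 1 + 0 + 0 + 0 + 0 + 1 + 0 + 1 = 3 ≡ 1 (mod 2).
s = (1, 0, 0, 1)^T — this equals column 9 of H (binary 1001), so error is at position 9.
Correct: flip bit 9 of r = 110001000111011 to get c = 110001001111011.
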